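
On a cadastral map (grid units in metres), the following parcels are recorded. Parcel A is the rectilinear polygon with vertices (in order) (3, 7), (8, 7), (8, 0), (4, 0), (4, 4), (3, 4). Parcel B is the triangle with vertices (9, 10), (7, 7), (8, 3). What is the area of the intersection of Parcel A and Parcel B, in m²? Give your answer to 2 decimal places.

2.00

The intersection is the polygon with vertices (8,7), (8,3), (7,7).
By the shoelace formula its area is 2.00.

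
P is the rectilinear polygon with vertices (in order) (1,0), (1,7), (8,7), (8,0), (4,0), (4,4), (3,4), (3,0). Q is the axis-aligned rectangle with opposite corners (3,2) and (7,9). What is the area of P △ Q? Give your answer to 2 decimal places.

37.00

|P| = 45, |Q| = 28, |P∩Q| = 18.
|P △ Q| = |P| + |Q| − 2·|P∩Q| = 45 + 28 − 36 = 37.00.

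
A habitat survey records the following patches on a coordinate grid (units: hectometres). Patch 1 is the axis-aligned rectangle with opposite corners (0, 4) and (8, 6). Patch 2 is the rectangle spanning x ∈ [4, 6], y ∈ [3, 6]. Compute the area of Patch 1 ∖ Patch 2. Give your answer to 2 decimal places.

|Patch 1∩Patch 2|: x∈[4,6], y∈[4,6] → 2·2 = 4.
|Patch 1| = 16.
|Patch 1 ∖ Patch 2| = |Patch 1| − |Patch 1∩Patch 2| = 16 − 4 = 12.00.

12.00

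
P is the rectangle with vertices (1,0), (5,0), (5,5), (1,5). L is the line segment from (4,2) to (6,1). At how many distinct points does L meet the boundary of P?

The segment meets the boundary at (5,1.5).

1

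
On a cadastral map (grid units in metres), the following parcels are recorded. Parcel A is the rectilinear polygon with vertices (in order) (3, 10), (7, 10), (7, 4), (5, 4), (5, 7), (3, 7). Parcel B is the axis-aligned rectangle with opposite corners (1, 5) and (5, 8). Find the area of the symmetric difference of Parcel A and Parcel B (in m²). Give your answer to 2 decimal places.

26.00

|Parcel A| = 18, |Parcel B| = 12, |Parcel A∩Parcel B| = 2.
|Parcel A △ Parcel B| = |Parcel A| + |Parcel B| − 2·|Parcel A∩Parcel B| = 18 + 12 − 4 = 26.00.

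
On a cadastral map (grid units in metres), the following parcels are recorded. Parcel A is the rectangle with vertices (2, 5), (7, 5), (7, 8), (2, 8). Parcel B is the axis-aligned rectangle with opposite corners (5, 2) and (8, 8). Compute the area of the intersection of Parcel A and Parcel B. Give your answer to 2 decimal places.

|Parcel A∩Parcel B|: x∈[5,7], y∈[5,8] → 2·3 = 6.

6.00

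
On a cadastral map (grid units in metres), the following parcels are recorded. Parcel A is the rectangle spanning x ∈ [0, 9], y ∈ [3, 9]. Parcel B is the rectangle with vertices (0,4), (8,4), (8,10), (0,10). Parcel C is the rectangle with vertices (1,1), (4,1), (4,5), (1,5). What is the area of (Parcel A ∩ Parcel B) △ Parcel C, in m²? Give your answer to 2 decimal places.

46.00

|Parcel A ∩ Parcel B| = 40.
|(Parcel A ∩ Parcel B) ∩ Parcel C| = 3.
|(Parcel A ∩ Parcel B) △ Parcel C| = 40 + 12 − 6 = 46.00.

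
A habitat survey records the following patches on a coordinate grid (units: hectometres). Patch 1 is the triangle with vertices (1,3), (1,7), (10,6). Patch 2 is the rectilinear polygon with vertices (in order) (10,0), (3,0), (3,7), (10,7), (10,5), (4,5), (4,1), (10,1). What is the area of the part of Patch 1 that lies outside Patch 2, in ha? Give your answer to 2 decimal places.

|Patch 1| = 18, |Patch 1∩Patch 2| = 9.3889.
|Patch 1 ∖ Patch 2| = |Patch 1| − |Patch 1∩Patch 2| = 18 − 9.3889 = 8.61.

8.61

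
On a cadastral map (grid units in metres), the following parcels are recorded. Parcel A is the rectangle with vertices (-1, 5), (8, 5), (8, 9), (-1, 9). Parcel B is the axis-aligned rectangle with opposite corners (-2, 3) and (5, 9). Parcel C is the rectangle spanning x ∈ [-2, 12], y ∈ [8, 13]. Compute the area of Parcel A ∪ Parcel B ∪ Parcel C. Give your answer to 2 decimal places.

114.00

By inclusion–exclusion:
Individual areas: |Parcel A| = 36, |Parcel B| = 42, |Parcel C| = 70.
|Parcel A∩Parcel B|: x∈[-1,5], y∈[5,9] → 6·4 = 24.
|Parcel A∩Parcel C|: x∈[-1,8], y∈[8,9] → 9·1 = 9.
|Parcel B∩Parcel C|: x∈[-2,5], y∈[8,9] → 7·1 = 7.
|Parcel A∩Parcel B∩Parcel C| = 6.
|Parcel A ∪ Parcel B ∪ Parcel C| = 148 − 40 + 6 = 114.00.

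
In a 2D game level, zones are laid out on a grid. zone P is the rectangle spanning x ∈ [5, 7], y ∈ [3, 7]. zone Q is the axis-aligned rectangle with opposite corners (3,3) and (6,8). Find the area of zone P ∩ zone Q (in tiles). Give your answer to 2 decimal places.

|zone P∩zone Q|: x∈[5,6], y∈[3,7] → 1·4 = 4.

4.00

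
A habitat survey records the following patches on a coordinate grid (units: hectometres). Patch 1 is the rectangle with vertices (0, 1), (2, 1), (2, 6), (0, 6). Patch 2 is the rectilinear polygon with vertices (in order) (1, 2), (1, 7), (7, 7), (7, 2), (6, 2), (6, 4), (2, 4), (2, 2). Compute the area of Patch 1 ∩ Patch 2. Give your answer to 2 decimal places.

4.00

The intersection is the polygon with vertices (2,2), (1,2), (1,6), (2,6), (2,4).
By the shoelace formula its area is 4.00.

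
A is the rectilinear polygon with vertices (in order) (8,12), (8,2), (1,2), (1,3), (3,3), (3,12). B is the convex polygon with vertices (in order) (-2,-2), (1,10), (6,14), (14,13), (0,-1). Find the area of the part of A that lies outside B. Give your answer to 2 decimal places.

12.60

|A| = 52, |A∩B| = 39.4.
|A ∖ B| = |A| − |A∩B| = 52 − 39.4 = 12.60.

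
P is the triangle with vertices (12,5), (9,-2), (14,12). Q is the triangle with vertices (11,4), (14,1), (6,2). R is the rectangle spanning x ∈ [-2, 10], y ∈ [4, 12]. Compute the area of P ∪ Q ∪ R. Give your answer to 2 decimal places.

109.25

By inclusion–exclusion:
Individual areas: |P| = 3.5, |Q| = 10.5, |R| = 96.
|P∩Q| = 0.7525.
|P∩R| = 0.
|Q∩R| = 0.
|P∩Q∩R| = 0.
|P ∪ Q ∪ R| = 110 − 0.7525 + 0 = 109.25.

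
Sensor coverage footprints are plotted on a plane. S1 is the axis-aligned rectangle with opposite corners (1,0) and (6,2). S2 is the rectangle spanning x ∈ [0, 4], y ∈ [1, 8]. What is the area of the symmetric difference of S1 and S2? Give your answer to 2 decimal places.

32.00

|S1∩S2|: x∈[1,4], y∈[1,2] → 3·1 = 3.
|S1 △ S2| = |S1| + |S2| − 2·|S1∩S2| = 10 + 28 − 6 = 32.00.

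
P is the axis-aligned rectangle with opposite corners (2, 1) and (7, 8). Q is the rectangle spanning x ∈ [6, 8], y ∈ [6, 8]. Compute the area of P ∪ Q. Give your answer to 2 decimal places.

37.00

By inclusion–exclusion:
Individual areas: |P| = 35, |Q| = 4.
|P∩Q|: x∈[6,7], y∈[6,8] → 1·2 = 2.
|P ∪ Q| = 39 − 2 = 37.00.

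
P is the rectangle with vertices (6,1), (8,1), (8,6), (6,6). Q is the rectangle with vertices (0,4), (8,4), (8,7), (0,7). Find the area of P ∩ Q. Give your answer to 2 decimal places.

4.00

|P∩Q|: x∈[6,8], y∈[4,6] → 2·2 = 4.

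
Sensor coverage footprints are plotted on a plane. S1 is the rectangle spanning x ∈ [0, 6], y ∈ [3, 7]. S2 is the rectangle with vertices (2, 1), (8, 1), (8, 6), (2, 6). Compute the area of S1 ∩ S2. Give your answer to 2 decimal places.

|S1∩S2|: x∈[2,6], y∈[3,6] → 4·3 = 12.

12.00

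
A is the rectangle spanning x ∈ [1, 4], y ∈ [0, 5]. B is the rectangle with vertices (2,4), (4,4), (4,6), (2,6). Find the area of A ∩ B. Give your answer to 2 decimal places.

2.00

|A∩B|: x∈[2,4], y∈[4,5] → 2·1 = 2.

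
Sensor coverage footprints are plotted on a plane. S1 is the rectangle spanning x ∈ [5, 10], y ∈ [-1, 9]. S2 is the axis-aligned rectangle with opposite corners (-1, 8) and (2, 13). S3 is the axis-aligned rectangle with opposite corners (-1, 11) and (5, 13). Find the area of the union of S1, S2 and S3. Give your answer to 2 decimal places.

71.00

By inclusion–exclusion:
Individual areas: |S1| = 50, |S2| = 15, |S3| = 12.
|S1∩S2| = 0 (no overlap).
|S1∩S3| = 0 (no overlap).
|S2∩S3|: x∈[-1,2], y∈[11,13] → 3·2 = 6.
|S1∩S2∩S3| = 0.
|S1 ∪ S2 ∪ S3| = 77 − 6 + 0 = 71.00.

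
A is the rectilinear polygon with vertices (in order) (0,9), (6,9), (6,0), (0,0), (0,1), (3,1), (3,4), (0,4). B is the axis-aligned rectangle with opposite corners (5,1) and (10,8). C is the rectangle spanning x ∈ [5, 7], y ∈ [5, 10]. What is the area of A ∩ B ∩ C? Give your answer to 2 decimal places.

3.00

The intersection is the polygon with vertices (5,8), (6,8), (6,5), (5,5).
By the shoelace formula its area is 3.00.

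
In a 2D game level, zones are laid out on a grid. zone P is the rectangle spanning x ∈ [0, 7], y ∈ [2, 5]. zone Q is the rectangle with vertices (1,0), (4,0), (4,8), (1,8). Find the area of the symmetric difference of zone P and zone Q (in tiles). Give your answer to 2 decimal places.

27.00

|zone P∩zone Q|: x∈[1,4], y∈[2,5] → 3·3 = 9.
|zone P △ zone Q| = |zone P| + |zone Q| − 2·|zone P∩zone Q| = 21 + 24 − 18 = 27.00.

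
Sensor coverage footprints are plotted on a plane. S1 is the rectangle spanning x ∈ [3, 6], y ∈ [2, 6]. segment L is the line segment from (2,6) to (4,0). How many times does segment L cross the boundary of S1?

The segment meets the boundary at (3.333,2), (3,3).

2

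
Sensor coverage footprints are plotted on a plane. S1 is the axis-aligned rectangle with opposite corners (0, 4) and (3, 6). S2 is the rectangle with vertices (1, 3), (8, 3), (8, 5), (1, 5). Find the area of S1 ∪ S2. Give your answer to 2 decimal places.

18.00

By inclusion–exclusion:
Individual areas: |S1| = 6, |S2| = 14.
|S1∩S2|: x∈[1,3], y∈[4,5] → 2·1 = 2.
|S1 ∪ S2| = 20 − 2 = 18.00.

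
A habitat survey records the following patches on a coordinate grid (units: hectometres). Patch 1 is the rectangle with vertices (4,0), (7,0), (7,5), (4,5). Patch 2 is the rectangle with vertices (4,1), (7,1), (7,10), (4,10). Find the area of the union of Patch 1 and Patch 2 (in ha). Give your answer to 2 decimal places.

By inclusion–exclusion:
Individual areas: |Patch 1| = 15, |Patch 2| = 27.
|Patch 1∩Patch 2|: x∈[4,7], y∈[1,5] → 3·4 = 12.
|Patch 1 ∪ Patch 2| = 42 − 12 = 30.00.

30.00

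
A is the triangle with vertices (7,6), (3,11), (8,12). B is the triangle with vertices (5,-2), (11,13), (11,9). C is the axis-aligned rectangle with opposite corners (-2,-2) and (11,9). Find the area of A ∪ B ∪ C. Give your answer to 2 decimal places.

156.35

By inclusion–exclusion:
Individual areas: |A| = 14.5, |B| = 12, |C| = 143.
|A∩B| = 0.
|A∩C| = 4.35.
|B∩C| = 8.8.
|A∩B∩C| = 0.
|A ∪ B ∪ C| = 169.5 − 13.15 + 0 = 156.35.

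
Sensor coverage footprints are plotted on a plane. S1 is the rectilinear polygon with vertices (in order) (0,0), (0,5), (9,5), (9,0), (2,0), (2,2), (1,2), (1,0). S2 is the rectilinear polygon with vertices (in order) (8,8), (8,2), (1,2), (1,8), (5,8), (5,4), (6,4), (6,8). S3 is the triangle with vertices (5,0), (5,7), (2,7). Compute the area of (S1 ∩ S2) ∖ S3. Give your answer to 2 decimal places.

15.50

|S1 ∩ S2| = 20.
|(S1 ∩ S2) ∩ S3| = 4.5.
|(S1 ∩ S2) ∖ S3| = 20 − 4.5 = 15.50.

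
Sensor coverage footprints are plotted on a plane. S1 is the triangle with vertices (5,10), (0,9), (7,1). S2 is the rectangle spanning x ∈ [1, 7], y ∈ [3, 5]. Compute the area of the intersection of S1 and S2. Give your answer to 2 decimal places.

The intersection is the polygon with vertices (3.5,5), (6.111,5), (6.556,3), (5.25,3).
By the shoelace formula its area is 3.92.

3.92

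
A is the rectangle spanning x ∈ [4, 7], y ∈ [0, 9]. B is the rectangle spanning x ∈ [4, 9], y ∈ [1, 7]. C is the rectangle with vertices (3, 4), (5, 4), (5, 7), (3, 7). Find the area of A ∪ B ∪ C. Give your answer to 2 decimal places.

42.00

By inclusion–exclusion:
Individual areas: |A| = 27, |B| = 30, |C| = 6.
|A∩B|: x∈[4,7], y∈[1,7] → 3·6 = 18.
|A∩C|: x∈[4,5], y∈[4,7] → 1·3 = 3.
|B∩C|: x∈[4,5], y∈[4,7] → 1·3 = 3.
|A∩B∩C| = 3.
|A ∪ B ∪ C| = 63 − 24 + 3 = 42.00.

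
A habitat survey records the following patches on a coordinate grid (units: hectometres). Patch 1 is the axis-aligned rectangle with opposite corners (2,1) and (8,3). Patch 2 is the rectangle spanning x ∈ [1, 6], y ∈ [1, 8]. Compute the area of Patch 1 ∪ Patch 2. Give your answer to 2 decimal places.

By inclusion–exclusion:
Individual areas: |Patch 1| = 12, |Patch 2| = 35.
|Patch 1∩Patch 2|: x∈[2,6], y∈[1,3] → 4·2 = 8.
|Patch 1 ∪ Patch 2| = 47 − 8 = 39.00.

39.00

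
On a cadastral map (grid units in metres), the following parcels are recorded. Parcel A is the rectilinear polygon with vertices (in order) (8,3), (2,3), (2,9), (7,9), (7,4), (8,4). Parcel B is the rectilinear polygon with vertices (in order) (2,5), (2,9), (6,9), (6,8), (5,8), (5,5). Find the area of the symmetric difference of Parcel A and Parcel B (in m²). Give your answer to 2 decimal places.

18.00

|Parcel A| = 31, |Parcel B| = 13, |Parcel A∩Parcel B| = 13.
|Parcel A △ Parcel B| = |Parcel A| + |Parcel B| − 2·|Parcel A∩Parcel B| = 31 + 13 − 26 = 18.00.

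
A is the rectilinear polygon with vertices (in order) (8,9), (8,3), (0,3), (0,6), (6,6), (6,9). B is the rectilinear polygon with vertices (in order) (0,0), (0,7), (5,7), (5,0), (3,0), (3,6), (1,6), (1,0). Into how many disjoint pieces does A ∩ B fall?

2

A ∩ B splits into 2 disjoint pieces (area 6, area 3).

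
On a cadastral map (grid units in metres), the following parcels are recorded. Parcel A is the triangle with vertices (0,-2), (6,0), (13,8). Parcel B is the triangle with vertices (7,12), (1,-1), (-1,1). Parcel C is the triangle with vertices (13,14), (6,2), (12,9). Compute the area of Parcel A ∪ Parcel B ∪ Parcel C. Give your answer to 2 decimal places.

By inclusion–exclusion:
Individual areas: |Parcel A| = 17, |Parcel B| = 19, |Parcel C| = 11.5.
|Parcel A∩Parcel B| = 0.
|Parcel A∩Parcel C| = 0.2761.
|Parcel B∩Parcel C| = 0.
|Parcel A∩Parcel B∩Parcel C| = 0.
|Parcel A ∪ Parcel B ∪ Parcel C| = 47.5 − 0.2761 + 0 = 47.22.

47.22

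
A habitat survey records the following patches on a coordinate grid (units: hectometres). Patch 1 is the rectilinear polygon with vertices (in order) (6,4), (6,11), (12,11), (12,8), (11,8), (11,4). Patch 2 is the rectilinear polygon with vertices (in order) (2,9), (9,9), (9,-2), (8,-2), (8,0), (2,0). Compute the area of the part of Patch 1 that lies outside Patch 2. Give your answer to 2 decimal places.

23.00

|Patch 1| = 38, |Patch 1∩Patch 2| = 15.
|Patch 1 ∖ Patch 2| = |Patch 1| − |Patch 1∩Patch 2| = 38 − 15 = 23.00.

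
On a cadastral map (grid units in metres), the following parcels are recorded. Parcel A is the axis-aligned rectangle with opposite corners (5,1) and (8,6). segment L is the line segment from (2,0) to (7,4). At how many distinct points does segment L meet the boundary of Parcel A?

1

The segment meets the boundary at (5,2.4).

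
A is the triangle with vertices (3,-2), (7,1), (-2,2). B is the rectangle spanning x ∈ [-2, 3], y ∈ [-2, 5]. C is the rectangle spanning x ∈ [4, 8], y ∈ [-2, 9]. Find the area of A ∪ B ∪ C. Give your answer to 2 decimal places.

By inclusion–exclusion:
Individual areas: |A| = 15.5, |B| = 35, |C| = 44.
|A∩B| = 8.6111.
|A∩C| = 3.875.
|B∩C| = 0 (no overlap).
|A∩B∩C| = 0.
|A ∪ B ∪ C| = 94.5 − 12.4861 + 0 = 82.01.

82.01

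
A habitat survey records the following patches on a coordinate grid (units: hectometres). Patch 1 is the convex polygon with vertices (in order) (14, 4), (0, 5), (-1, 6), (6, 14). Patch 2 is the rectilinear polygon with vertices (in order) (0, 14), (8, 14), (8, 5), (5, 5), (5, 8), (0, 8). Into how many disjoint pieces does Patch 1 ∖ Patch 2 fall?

1

Patch 1 ∖ Patch 2 is a single connected region.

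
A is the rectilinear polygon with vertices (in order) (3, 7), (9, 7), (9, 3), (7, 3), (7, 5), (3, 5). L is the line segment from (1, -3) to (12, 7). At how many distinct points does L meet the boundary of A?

The segment meets the boundary at (9,4.273), (7.6,3).

2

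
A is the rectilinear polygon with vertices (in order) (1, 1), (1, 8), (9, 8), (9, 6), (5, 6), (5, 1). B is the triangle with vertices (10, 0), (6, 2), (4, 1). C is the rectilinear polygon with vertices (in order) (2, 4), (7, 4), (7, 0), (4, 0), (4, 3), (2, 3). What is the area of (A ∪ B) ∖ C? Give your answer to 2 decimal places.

32.50

|A ∪ B| = 39.75.
|(A ∪ B) ∩ C| = 7.25.
|(A ∪ B) ∖ C| = 39.75 − 7.25 = 32.50.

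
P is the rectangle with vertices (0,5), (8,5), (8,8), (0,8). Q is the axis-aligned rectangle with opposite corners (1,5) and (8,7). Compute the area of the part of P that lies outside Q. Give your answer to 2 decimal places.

10.00

|P∩Q|: x∈[1,8], y∈[5,7] → 7·2 = 14.
|P| = 24.
|P ∖ Q| = |P| − |P∩Q| = 24 − 14 = 10.00.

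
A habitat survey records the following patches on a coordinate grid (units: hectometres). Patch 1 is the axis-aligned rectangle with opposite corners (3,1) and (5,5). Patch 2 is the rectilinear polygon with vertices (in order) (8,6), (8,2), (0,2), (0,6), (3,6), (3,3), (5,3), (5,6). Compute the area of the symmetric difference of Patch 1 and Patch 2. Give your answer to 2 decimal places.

|Patch 1| = 8, |Patch 2| = 26, |Patch 1∩Patch 2| = 2.
|Patch 1 △ Patch 2| = |Patch 1| + |Patch 2| − 2·|Patch 1∩Patch 2| = 8 + 26 − 4 = 30.00.

30.00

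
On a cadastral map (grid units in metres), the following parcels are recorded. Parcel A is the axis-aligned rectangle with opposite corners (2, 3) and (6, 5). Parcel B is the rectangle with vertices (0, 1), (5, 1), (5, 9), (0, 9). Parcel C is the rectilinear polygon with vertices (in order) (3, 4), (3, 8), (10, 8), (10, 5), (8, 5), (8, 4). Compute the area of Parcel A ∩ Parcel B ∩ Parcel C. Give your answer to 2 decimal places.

The intersection is the polygon with vertices (5,5), (5,4), (3,4), (3,5).
By the shoelace formula its area is 2.00.

2.00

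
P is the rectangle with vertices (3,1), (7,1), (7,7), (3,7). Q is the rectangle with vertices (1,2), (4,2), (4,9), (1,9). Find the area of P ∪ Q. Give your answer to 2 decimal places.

40.00

By inclusion–exclusion:
Individual areas: |P| = 24, |Q| = 21.
|P∩Q|: x∈[3,4], y∈[2,7] → 1·5 = 5.
|P ∪ Q| = 45 − 5 = 40.00.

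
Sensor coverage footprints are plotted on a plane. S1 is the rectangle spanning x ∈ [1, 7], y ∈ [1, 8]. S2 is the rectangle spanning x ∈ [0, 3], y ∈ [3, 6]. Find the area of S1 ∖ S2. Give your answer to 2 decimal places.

|S1∩S2|: x∈[1,3], y∈[3,6] → 2·3 = 6.
|S1| = 42.
|S1 ∖ S2| = |S1| − |S1∩S2| = 42 − 6 = 36.00.

36.00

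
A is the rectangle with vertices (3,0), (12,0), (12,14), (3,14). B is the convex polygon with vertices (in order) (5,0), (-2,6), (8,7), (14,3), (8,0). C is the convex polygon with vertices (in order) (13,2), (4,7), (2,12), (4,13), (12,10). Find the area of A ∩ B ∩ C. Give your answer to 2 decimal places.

The intersection is the polygon with vertices (8,7), (12,4.333), (12,2.556), (4.61,6.661).
By the shoelace formula its area is 11.77.

11.77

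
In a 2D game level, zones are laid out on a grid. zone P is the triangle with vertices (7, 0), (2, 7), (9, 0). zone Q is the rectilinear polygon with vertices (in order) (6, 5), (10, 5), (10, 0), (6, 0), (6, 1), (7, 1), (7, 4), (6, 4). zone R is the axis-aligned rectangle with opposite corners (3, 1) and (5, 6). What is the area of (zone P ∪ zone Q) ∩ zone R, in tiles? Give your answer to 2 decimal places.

1.60

The region (zone P ∪ zone Q) ∩ zone R is the polygon with vertices (5,4), (5,2.8), (3,5.6), (3,6).
By the shoelace formula its area is 1.60.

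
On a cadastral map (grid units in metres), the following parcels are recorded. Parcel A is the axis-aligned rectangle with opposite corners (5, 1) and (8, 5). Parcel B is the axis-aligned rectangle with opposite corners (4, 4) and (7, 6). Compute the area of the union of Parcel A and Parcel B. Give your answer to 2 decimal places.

By inclusion–exclusion:
Individual areas: |Parcel A| = 12, |Parcel B| = 6.
|Parcel A∩Parcel B|: x∈[5,7], y∈[4,5] → 2·1 = 2.
|Parcel A ∪ Parcel B| = 18 − 2 = 16.00.

16.00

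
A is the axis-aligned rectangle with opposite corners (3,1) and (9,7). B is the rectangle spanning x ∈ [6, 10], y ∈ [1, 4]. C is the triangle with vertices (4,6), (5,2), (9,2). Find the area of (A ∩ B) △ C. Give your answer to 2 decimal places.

10.00

|A ∩ B| = 9.
|(A ∩ B) ∩ C| = 3.5.
|(A ∩ B) △ C| = 9 + 8 − 7 = 10.00.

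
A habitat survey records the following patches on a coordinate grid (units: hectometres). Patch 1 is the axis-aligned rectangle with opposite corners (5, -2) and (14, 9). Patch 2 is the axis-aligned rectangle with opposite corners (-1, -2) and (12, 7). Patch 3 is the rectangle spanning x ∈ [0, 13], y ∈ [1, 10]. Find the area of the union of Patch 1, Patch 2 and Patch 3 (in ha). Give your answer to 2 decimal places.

176.00

By inclusion–exclusion:
Individual areas: |Patch 1| = 99, |Patch 2| = 117, |Patch 3| = 117.
|Patch 1∩Patch 2|: x∈[5,12], y∈[-2,7] → 7·9 = 63.
|Patch 1∩Patch 3|: x∈[5,13], y∈[1,9] → 8·8 = 64.
|Patch 2∩Patch 3|: x∈[0,12], y∈[1,7] → 12·6 = 72.
|Patch 1∩Patch 2∩Patch 3| = 42.
|Patch 1 ∪ Patch 2 ∪ Patch 3| = 333 − 199 + 42 = 176.00.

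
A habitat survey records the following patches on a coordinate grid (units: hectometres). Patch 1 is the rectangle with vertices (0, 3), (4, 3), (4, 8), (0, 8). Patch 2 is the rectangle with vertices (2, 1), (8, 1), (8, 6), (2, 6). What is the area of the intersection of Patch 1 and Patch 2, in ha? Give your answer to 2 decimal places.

|Patch 1∩Patch 2|: x∈[2,4], y∈[3,6] → 2·3 = 6.

6.00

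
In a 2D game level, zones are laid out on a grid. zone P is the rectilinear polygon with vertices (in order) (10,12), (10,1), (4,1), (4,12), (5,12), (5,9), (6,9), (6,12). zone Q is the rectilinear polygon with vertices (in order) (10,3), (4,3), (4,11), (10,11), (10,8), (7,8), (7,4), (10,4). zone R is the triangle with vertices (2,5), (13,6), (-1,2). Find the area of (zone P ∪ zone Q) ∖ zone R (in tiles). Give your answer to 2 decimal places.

|zone P ∪ zone Q| = 65.
|(zone P ∪ zone Q) ∩ zone R| = 7.013.
|(zone P ∪ zone Q) ∖ zone R| = 65 − 7.013 = 57.99.

57.99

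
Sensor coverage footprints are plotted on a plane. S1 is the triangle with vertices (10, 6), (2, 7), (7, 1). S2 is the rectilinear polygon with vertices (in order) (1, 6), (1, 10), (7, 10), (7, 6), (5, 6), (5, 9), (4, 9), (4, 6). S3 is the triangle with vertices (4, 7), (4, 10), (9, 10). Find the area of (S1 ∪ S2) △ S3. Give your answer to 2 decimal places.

38.47

|S1 ∪ S2| = 40.1667.
|(S1 ∪ S2) ∩ S3| = 4.6.
|(S1 ∪ S2) △ S3| = 40.1667 + 7.5 − 9.2 = 38.47.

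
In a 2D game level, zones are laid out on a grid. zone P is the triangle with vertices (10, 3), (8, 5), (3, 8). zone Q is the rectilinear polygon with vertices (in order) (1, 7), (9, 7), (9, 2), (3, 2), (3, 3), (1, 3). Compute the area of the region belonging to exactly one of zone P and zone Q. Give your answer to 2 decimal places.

36.55

|zone P| = 2, |zone Q| = 38, |zone P∩zone Q| = 1.7238.
|zone P △ zone Q| = |zone P| + |zone Q| − 2·|zone P∩zone Q| = 2 + 38 − 3.4476 = 36.55.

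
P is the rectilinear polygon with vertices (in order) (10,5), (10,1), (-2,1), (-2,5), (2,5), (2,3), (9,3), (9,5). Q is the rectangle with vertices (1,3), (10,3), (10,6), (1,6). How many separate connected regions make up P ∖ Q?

P ∖ Q is a single connected region.

1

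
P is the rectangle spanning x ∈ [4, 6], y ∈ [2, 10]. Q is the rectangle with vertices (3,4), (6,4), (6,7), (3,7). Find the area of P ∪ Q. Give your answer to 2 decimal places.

19.00

By inclusion–exclusion:
Individual areas: |P| = 16, |Q| = 9.
|P∩Q|: x∈[4,6], y∈[4,7] → 2·3 = 6.
|P ∪ Q| = 25 − 6 = 19.00.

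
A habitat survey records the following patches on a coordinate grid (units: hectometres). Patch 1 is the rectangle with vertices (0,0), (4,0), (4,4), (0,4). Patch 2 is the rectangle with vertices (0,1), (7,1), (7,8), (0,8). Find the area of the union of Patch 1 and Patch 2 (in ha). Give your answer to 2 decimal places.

By inclusion–exclusion:
Individual areas: |Patch 1| = 16, |Patch 2| = 49.
|Patch 1∩Patch 2|: x∈[0,4], y∈[1,4] → 4·3 = 12.
|Patch 1 ∪ Patch 2| = 65 − 12 = 53.00.

53.00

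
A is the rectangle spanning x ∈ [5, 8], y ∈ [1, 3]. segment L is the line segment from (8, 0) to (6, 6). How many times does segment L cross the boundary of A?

The segment meets the boundary at (7,3), (7.667,1).

2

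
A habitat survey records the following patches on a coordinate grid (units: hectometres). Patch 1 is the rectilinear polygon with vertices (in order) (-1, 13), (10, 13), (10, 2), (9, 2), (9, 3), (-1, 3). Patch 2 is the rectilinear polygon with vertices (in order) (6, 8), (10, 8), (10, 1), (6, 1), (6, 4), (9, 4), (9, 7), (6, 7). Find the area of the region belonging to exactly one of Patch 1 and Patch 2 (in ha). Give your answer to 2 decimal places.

106.00

|Patch 1| = 111, |Patch 2| = 19, |Patch 1∩Patch 2| = 12.
|Patch 1 △ Patch 2| = |Patch 1| + |Patch 2| − 2·|Patch 1∩Patch 2| = 111 + 19 − 24 = 106.00.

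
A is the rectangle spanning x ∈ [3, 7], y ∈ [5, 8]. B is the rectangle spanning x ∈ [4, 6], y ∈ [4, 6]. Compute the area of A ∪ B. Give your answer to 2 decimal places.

By inclusion–exclusion:
Individual areas: |A| = 12, |B| = 4.
|A∩B|: x∈[4,6], y∈[5,6] → 2·1 = 2.
|A ∪ B| = 16 − 2 = 14.00.

14.00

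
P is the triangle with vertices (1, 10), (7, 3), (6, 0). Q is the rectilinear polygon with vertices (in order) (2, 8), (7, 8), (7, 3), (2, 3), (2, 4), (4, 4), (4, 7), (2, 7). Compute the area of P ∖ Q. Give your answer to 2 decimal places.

|P| = 12.5, |P∩Q| = 5.8929.
|P ∖ Q| = |P| − |P∩Q| = 12.5 − 5.8929 = 6.61.

6.61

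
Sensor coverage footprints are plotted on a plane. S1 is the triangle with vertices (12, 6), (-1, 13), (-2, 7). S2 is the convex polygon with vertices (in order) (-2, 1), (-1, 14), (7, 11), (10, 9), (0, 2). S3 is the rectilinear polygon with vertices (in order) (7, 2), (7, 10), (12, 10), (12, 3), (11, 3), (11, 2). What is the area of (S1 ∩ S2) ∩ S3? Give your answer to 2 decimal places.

The region (S1 ∩ S2) ∩ S3 is the polygon with vertices (8.447,7.913), (7,6.9), (7,8.692).
By the shoelace formula its area is 1.30.

1.30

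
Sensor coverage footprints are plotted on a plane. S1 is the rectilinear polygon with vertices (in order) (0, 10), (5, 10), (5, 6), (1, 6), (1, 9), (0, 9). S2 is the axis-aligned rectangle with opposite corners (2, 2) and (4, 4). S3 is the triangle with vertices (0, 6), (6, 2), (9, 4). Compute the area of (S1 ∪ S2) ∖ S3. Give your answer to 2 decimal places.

|S1 ∪ S2| = 21.
|(S1 ∪ S2) ∩ S3| = 0.3333.
|(S1 ∪ S2) ∖ S3| = 21 − 0.3333 = 20.67.

20.67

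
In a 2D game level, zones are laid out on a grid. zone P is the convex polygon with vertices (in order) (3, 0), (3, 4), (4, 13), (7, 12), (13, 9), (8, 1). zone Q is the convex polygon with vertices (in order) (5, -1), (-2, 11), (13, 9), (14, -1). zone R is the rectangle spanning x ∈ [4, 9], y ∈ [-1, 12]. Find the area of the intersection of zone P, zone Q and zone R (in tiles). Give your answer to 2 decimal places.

45.06

The intersection is the polygon with vertices (9,9.533), (9,2.6), (8,1), (4.269,0.254), (4,0.714), (4,10.2).
By the shoelace formula its area is 45.06.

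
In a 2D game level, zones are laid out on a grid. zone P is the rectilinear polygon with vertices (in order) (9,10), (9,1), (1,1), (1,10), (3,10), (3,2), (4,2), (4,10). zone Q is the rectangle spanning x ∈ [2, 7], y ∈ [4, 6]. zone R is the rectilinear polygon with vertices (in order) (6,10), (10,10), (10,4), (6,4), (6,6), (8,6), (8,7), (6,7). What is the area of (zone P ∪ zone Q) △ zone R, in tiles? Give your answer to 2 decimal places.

56.00

|zone P ∪ zone Q| = 66.
|(zone P ∪ zone Q) ∩ zone R| = 16.
|(zone P ∪ zone Q) △ zone R| = 66 + 22 − 32 = 56.00.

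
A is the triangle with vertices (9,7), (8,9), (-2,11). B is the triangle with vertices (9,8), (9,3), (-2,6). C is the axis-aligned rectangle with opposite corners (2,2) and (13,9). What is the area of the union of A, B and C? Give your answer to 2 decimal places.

By inclusion–exclusion:
Individual areas: |A| = 9, |B| = 27.5, |C| = 77.
|A∩B| = 0.6875.
|A∩C| = 4.5.
|B∩C| = 23.8636.
|A∩B∩C| = 0.6875.
|A ∪ B ∪ C| = 113.5 − 29.0511 + 0.6875 = 85.14.

85.14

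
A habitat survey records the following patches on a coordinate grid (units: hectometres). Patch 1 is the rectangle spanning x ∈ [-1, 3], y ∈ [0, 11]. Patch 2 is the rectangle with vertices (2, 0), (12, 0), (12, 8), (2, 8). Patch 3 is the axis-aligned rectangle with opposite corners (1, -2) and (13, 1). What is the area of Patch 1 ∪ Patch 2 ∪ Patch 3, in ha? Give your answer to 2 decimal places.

By inclusion–exclusion:
Individual areas: |Patch 1| = 44, |Patch 2| = 80, |Patch 3| = 36.
|Patch 1∩Patch 2|: x∈[2,3], y∈[0,8] → 1·8 = 8.
|Patch 1∩Patch 3|: x∈[1,3], y∈[0,1] → 2·1 = 2.
|Patch 2∩Patch 3|: x∈[2,12], y∈[0,1] → 10·1 = 10.
|Patch 1∩Patch 2∩Patch 3| = 1.
|Patch 1 ∪ Patch 2 ∪ Patch 3| = 160 − 20 + 1 = 141.00.

141.00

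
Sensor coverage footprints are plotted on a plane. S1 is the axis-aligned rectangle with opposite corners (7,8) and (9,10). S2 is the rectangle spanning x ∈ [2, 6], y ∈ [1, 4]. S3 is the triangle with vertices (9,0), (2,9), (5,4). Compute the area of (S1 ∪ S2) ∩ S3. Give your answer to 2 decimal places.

0.49

The region (S1 ∪ S2) ∩ S3 is the polygon with vertices (6,3), (5,4), (5.889,4), (6,3.857).
By the shoelace formula its area is 0.49.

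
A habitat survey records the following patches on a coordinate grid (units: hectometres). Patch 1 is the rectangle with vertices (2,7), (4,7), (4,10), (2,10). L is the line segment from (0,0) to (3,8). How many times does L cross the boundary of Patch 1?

1

The segment meets the boundary at (2.625,7).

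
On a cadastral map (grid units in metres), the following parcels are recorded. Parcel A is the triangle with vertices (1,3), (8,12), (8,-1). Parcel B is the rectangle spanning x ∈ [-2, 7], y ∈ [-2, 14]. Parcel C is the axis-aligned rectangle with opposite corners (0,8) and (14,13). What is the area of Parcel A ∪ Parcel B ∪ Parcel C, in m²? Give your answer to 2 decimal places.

187.71

By inclusion–exclusion:
Individual areas: |Parcel A| = 45.5, |Parcel B| = 144, |Parcel C| = 70.
|Parcel A∩Parcel B| = 33.4286.
|Parcel A∩Parcel C| = 6.2222.
|Parcel B∩Parcel C|: x∈[0,7], y∈[8,13] → 7·5 = 35.
|Parcel A∩Parcel B∩Parcel C| = 2.8651.
|Parcel A ∪ Parcel B ∪ Parcel C| = 259.5 − 74.6508 + 2.8651 = 187.71.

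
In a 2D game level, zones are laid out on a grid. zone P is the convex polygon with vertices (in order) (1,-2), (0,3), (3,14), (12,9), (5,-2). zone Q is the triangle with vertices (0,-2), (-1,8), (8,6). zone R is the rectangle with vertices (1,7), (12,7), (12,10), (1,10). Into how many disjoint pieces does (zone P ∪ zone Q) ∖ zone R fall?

(zone P ∪ zone Q) ∖ zone R splits into 2 disjoint pieces (area 75.9116, area 16.5818).

2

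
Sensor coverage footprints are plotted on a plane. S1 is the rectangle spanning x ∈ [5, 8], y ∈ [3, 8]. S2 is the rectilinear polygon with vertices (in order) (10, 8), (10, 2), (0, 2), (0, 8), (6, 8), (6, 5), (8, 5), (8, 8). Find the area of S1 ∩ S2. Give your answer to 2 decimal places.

9.00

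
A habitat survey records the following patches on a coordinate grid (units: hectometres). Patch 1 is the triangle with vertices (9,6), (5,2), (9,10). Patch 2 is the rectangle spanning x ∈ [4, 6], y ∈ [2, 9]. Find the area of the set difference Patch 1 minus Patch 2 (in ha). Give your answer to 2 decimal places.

|Patch 1| = 8, |Patch 1∩Patch 2| = 0.5.
|Patch 1 ∖ Patch 2| = |Patch 1| − |Patch 1∩Patch 2| = 8 − 0.5 = 7.50.

7.50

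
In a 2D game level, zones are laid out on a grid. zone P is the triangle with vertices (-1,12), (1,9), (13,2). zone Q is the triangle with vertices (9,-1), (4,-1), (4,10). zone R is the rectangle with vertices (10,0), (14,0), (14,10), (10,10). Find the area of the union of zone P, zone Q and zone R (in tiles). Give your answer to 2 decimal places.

By inclusion–exclusion:
Individual areas: |zone P| = 11, |zone Q| = 27.5, |zone R| = 40.
|zone P∩zone Q| = 1.5079.
|zone P∩zone R| = 0.5893.
|zone Q∩zone R| = 0.
|zone P∩zone Q∩zone R| = 0.
|zone P ∪ zone Q ∪ zone R| = 78.5 − 2.0972 + 0 = 76.40.

76.40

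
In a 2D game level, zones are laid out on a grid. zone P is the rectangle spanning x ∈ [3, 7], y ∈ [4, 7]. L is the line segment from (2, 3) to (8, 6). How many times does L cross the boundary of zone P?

The segment meets the boundary at (7,5.5), (4,4).

2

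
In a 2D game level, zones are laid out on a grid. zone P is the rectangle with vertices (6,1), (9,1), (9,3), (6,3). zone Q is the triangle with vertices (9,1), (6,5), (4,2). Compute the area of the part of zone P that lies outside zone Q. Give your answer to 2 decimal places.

2.40

|zone P| = 6, |zone P∩zone Q| = 3.6.
|zone P ∖ zone Q| = |zone P| − |zone P∩zone Q| = 6 − 3.6 = 2.40.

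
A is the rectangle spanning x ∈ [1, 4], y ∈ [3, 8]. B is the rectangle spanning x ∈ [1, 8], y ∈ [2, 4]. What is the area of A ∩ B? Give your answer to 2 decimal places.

3.00

|A∩B|: x∈[1,4], y∈[3,4] → 3·1 = 3.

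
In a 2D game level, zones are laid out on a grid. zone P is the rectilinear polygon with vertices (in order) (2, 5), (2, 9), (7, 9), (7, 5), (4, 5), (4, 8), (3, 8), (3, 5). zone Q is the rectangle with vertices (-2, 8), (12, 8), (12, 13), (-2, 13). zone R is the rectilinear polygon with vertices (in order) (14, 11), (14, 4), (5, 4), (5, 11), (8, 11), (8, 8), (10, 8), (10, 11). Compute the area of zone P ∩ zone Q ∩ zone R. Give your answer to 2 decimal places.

2.00

The intersection is the polygon with vertices (7,9), (7,8), (5,8), (5,9).
By the shoelace formula its area is 2.00.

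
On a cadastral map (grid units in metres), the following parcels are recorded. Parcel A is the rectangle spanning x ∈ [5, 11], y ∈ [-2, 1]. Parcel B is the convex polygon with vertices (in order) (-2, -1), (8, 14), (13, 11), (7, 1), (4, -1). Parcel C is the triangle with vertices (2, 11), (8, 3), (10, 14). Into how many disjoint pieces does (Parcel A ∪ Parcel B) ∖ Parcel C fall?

2

(Parcel A ∪ Parcel B) ∖ Parcel C splits into 2 disjoint pieces (area 82.8957, area 0.5385).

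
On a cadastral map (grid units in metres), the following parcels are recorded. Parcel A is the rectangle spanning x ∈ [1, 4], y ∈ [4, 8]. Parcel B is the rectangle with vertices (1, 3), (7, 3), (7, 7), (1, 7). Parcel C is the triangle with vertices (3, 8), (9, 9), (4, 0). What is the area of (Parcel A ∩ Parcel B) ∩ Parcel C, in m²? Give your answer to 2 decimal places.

2.06

The region (Parcel A ∩ Parcel B) ∩ Parcel C is the polygon with vertices (3.5,4), (3.125,7), (4,7), (4,4).
By the shoelace formula its area is 2.06.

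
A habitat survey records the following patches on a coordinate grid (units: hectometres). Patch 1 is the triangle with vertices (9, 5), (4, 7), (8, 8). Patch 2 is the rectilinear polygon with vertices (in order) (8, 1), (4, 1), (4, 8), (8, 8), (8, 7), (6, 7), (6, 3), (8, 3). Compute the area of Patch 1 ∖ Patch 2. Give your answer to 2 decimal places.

|Patch 1| = 6.5, |Patch 1∩Patch 2| = 2.8.
|Patch 1 ∖ Patch 2| = |Patch 1| − |Patch 1∩Patch 2| = 6.5 − 2.8 = 3.70.

3.70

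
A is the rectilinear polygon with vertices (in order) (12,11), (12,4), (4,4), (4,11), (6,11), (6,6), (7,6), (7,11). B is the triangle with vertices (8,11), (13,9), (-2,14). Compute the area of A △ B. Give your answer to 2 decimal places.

51.57

|A| = 51, |B| = 2.5, |A∩B| = 0.9667.
|A △ B| = |A| + |B| − 2·|A∩B| = 51 + 2.5 − 1.9333 = 51.57.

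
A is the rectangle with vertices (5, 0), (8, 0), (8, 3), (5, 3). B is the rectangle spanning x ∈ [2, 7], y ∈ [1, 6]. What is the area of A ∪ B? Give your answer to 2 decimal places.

By inclusion–exclusion:
Individual areas: |A| = 9, |B| = 25.
|A∩B|: x∈[5,7], y∈[1,3] → 2·2 = 4.
|A ∪ B| = 34 − 4 = 30.00.

30.00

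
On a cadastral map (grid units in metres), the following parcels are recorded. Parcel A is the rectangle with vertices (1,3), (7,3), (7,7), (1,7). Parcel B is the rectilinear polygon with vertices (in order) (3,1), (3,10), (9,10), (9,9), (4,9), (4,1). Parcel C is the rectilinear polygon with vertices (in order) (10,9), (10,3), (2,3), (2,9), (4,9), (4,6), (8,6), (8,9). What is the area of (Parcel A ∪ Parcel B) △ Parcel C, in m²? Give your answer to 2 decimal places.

32.00

|Parcel A ∪ Parcel B| = 34.
|(Parcel A ∪ Parcel B) ∩ Parcel C| = 19.
|(Parcel A ∪ Parcel B) △ Parcel C| = 34 + 36 − 38 = 32.00.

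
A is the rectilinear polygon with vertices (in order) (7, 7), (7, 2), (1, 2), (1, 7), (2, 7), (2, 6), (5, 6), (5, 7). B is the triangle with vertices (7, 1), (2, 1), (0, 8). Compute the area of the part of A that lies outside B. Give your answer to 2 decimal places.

|A| = 27, |A∩B| = 11.6071.
|A ∖ B| = |A| − |A∩B| = 27 − 11.6071 = 15.39.

15.39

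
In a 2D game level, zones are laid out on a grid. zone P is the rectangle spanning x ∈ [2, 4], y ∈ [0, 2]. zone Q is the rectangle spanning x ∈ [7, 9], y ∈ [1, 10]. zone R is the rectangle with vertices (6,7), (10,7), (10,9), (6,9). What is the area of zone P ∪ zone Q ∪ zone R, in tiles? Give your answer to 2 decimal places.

By inclusion–exclusion:
Individual areas: |zone P| = 4, |zone Q| = 18, |zone R| = 8.
|zone P∩zone Q| = 0 (no overlap).
|zone P∩zone R| = 0 (no overlap).
|zone Q∩zone R|: x∈[7,9], y∈[7,9] → 2·2 = 4.
|zone P∩zone Q∩zone R| = 0.
|zone P ∪ zone Q ∪ zone R| = 30 − 4 + 0 = 26.00.

26.00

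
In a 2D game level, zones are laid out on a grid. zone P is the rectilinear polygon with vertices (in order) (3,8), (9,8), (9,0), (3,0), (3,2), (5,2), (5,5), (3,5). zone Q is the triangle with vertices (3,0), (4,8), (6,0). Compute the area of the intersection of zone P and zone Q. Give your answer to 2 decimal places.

7.44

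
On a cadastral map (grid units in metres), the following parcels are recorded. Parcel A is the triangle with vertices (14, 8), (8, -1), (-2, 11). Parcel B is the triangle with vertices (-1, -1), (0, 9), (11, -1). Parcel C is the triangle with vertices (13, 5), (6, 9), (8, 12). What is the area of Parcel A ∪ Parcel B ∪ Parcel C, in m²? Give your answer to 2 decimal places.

By inclusion–exclusion:
Individual areas: |Parcel A| = 81, |Parcel B| = 60, |Parcel C| = 14.5.
|Parcel A∩Parcel B| = 14.06.
|Parcel A∩Parcel C| = 8.4872.
|Parcel B∩Parcel C| = 0.
|Parcel A∩Parcel B∩Parcel C| = 0.
|Parcel A ∪ Parcel B ∪ Parcel C| = 155.5 − 22.5472 + 0 = 132.95.

132.95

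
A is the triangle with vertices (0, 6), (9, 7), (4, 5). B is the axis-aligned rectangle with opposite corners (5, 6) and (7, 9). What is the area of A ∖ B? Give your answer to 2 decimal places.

|A| = 6.5, |A∩B| = 1.2833.
|A ∖ B| = |A| − |A∩B| = 6.5 − 1.2833 = 5.22.

5.22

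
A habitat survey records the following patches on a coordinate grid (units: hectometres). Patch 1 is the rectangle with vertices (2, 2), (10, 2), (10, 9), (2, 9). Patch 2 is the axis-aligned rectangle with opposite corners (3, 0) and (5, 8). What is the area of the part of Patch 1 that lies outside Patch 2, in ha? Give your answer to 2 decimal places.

44.00

|Patch 1∩Patch 2|: x∈[3,5], y∈[2,8] → 2·6 = 12.
|Patch 1| = 56.
|Patch 1 ∖ Patch 2| = |Patch 1| − |Patch 1∩Patch 2| = 56 − 12 = 44.00.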